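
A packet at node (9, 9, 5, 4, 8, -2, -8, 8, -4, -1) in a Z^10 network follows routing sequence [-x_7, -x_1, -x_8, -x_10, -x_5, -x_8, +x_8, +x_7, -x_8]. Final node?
(8, 9, 5, 4, 7, -2, -8, 6, -4, -2)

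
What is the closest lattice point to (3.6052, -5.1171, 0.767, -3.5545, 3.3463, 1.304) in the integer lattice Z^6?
(4, -5, 1, -4, 3, 1)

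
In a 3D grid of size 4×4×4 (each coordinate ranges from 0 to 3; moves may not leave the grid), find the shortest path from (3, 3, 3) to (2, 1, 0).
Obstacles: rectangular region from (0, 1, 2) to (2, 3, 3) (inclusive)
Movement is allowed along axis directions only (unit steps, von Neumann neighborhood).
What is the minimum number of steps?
6
(one shortest path: (3, 3, 3) → (3, 2, 3) → (3, 1, 3) → (3, 1, 2) → (3, 1, 1) → (2, 1, 1) → (2, 1, 0))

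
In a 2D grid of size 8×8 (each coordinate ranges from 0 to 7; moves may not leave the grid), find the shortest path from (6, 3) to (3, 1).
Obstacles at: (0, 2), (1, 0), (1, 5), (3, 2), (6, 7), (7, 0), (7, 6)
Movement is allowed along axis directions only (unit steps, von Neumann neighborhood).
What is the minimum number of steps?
5
(one shortest path: (6, 3) → (5, 3) → (4, 3) → (4, 2) → (4, 1) → (3, 1))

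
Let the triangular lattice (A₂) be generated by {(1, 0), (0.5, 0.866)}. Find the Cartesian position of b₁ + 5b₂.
(3.5, 4.33)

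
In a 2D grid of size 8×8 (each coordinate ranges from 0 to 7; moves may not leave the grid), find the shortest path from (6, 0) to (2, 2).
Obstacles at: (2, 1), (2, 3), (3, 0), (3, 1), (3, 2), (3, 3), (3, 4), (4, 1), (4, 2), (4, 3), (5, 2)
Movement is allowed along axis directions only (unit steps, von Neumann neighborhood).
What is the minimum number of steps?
14
(one shortest path: (6, 0) → (6, 1) → (6, 2) → (6, 3) → (5, 3) → (5, 4) → (4, 4) → (4, 5) → (3, 5) → (2, 5) → (1, 5) → (1, 4) → (1, 3) → (1, 2) → (2, 2))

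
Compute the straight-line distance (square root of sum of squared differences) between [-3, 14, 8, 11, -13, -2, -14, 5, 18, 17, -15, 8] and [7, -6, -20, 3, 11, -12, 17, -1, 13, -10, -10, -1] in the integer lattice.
62.2977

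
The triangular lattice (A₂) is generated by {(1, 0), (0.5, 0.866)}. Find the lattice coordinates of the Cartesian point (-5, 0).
-5b₁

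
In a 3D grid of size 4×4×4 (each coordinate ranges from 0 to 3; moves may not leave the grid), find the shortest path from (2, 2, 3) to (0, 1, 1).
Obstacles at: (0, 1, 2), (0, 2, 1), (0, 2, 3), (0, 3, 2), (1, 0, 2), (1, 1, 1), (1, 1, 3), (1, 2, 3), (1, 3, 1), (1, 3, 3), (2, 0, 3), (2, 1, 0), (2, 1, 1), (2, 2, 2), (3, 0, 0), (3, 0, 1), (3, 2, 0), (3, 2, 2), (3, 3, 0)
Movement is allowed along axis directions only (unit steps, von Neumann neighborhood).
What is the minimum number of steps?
7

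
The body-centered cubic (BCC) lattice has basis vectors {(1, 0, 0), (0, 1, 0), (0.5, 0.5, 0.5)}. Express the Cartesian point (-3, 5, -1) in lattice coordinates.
-2b₁ + 6b₂ - 2b₃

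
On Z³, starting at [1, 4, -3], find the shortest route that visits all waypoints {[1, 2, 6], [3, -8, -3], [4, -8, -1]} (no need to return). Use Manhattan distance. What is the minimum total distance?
34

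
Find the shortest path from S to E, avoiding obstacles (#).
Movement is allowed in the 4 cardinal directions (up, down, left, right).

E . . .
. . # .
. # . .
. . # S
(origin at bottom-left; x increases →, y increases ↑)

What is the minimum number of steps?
6
(one shortest path: (3, 0) → (3, 1) → (3, 2) → (3, 3) → (2, 3) → (1, 3) → (0, 3))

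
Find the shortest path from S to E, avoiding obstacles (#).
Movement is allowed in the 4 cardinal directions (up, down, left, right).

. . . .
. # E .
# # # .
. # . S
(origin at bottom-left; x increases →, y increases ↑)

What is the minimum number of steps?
3
(one shortest path: (3, 0) → (3, 1) → (3, 2) → (2, 2))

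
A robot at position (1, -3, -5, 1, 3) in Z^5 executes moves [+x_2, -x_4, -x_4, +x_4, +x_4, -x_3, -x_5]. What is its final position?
(1, -2, -6, 1, 2)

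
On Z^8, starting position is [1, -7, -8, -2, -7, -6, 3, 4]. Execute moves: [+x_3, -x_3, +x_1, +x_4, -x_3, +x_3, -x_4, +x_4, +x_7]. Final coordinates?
(2, -7, -8, -1, -7, -6, 4, 4)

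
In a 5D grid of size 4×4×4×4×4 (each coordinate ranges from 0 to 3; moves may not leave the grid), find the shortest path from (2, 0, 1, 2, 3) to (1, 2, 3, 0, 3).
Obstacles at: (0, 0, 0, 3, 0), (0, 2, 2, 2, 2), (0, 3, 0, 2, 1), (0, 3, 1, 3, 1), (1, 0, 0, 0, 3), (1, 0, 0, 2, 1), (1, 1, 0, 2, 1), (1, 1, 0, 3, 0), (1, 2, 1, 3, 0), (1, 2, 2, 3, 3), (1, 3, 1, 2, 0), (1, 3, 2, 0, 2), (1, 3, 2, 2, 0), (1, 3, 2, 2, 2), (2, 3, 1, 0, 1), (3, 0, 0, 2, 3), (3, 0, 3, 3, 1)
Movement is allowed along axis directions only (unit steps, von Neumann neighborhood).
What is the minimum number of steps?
7
(one shortest path: (2, 0, 1, 2, 3) → (1, 0, 1, 2, 3) → (1, 1, 1, 2, 3) → (1, 2, 1, 2, 3) → (1, 2, 2, 2, 3) → (1, 2, 3, 2, 3) → (1, 2, 3, 1, 3) → (1, 2, 3, 0, 3))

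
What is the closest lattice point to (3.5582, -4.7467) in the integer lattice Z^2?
(4, -5)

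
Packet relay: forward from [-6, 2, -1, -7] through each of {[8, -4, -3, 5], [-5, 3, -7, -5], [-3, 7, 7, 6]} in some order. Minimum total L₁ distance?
74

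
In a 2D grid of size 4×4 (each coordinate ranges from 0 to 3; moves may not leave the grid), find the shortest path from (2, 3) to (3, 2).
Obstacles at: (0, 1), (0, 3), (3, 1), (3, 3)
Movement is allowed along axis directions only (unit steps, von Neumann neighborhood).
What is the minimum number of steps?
2
(one shortest path: (2, 3) → (2, 2) → (3, 2))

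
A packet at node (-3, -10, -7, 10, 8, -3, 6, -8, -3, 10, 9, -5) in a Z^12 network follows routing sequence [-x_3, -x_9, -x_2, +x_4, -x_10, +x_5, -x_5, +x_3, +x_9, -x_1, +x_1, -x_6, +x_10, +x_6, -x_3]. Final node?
(-3, -11, -8, 11, 8, -3, 6, -8, -3, 10, 9, -5)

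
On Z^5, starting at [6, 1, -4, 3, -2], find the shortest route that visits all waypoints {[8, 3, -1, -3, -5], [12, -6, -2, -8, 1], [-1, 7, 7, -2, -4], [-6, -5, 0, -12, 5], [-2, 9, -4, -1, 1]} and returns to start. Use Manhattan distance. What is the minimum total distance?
154
(one optimal route: (6, 1, -4, 3, -2) → (8, 3, -1, -3, -5) → (-1, 7, 7, -2, -4) → (-2, 9, -4, -1, 1) → (-6, -5, 0, -12, 5) → (12, -6, -2, -8, 1) → (6, 1, -4, 3, -2))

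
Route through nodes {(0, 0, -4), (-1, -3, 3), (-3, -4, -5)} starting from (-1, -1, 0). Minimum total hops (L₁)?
24
(one optimal route: (-1, -1, 0) → (-1, -3, 3) → (0, 0, -4) → (-3, -4, -5))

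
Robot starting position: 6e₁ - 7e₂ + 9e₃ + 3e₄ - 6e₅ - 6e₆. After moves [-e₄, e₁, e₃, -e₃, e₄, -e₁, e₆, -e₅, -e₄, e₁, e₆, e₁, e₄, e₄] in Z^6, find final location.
(8, -7, 9, 4, -7, -4)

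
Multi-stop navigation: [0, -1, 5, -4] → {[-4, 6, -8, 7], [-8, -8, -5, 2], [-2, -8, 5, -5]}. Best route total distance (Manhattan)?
59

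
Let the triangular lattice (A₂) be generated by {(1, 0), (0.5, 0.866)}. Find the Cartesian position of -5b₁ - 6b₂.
(-8, -5.196)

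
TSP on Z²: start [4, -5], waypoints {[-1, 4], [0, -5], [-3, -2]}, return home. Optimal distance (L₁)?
32
(one optimal route: (4, -5) → (-1, 4) → (-3, -2) → (0, -5) → (4, -5))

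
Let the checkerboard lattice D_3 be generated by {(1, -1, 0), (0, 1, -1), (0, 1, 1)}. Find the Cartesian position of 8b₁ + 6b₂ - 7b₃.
(8, -9, -13)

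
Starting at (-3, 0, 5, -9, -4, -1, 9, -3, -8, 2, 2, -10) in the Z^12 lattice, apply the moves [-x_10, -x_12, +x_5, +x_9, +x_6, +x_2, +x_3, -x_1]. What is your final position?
(-4, 1, 6, -9, -3, 0, 9, -3, -7, 1, 2, -11)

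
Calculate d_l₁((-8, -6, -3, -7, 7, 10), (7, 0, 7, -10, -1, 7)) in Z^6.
45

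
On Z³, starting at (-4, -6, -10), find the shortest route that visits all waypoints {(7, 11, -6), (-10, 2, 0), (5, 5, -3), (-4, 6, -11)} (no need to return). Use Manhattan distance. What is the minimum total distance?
66
(one optimal route: (-4, -6, -10) → (-4, 6, -11) → (7, 11, -6) → (5, 5, -3) → (-10, 2, 0))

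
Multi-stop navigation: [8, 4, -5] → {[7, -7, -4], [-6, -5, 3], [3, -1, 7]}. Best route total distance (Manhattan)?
51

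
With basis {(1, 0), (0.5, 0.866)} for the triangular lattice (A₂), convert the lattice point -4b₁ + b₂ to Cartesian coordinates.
(-3.5, 0.866)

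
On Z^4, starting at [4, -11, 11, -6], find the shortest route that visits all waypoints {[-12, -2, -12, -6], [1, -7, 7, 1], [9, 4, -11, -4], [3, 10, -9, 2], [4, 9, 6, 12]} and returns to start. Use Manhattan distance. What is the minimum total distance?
174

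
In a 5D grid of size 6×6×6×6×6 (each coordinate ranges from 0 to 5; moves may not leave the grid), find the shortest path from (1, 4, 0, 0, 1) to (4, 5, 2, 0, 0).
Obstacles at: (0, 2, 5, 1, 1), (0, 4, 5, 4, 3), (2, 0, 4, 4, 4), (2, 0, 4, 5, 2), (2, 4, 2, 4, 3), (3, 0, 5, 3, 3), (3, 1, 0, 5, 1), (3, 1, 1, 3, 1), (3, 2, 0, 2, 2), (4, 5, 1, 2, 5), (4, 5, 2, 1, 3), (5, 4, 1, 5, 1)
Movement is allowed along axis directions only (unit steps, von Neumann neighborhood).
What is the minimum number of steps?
7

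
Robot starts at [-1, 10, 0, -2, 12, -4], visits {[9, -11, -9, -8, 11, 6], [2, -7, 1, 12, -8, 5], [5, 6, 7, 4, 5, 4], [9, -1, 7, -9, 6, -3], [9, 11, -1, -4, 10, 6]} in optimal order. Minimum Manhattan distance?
178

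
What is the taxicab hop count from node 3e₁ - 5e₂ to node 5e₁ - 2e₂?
5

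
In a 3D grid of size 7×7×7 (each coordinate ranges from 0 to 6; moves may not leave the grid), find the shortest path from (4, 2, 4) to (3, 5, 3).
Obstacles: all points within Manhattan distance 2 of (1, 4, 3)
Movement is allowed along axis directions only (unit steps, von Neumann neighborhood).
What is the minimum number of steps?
5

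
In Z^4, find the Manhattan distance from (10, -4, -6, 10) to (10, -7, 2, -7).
28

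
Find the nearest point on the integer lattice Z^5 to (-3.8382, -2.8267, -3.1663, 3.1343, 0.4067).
(-4, -3, -3, 3, 0)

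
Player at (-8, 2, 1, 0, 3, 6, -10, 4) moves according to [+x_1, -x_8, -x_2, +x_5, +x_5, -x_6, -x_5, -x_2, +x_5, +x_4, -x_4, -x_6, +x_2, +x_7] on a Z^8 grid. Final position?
(-7, 1, 1, 0, 5, 4, -9, 3)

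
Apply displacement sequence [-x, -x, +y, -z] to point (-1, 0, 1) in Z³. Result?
(-3, 1, 0)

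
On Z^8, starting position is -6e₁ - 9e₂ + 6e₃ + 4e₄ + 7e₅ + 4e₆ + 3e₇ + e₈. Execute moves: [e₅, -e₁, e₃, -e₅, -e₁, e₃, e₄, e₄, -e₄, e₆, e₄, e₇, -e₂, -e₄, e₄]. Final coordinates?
(-8, -10, 8, 6, 7, 5, 4, 1)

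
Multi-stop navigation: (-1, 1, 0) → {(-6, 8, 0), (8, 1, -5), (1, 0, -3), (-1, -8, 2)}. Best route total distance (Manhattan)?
60
(one optimal route: (-1, 1, 0) → (-6, 8, 0) → (-1, -8, 2) → (1, 0, -3) → (8, 1, -5))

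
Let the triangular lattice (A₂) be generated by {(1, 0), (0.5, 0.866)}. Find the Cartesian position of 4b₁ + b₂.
(4.5, 0.866)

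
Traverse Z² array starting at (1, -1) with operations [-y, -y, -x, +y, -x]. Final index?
(-1, -2)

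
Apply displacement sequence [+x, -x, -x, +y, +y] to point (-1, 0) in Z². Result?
(-2, 2)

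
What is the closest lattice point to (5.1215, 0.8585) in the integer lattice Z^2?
(5, 1)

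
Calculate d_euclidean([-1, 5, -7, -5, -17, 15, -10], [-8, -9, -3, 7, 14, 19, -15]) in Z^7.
37.51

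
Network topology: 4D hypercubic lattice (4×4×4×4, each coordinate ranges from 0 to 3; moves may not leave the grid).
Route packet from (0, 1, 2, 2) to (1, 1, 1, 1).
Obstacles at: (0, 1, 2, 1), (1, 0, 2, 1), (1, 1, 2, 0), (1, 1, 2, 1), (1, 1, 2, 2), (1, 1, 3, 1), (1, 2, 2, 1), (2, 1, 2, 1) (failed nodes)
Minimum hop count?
3
(one shortest path: (0, 1, 2, 2) → (0, 1, 1, 2) → (1, 1, 1, 2) → (1, 1, 1, 1))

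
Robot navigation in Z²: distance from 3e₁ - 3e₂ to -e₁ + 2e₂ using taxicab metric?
9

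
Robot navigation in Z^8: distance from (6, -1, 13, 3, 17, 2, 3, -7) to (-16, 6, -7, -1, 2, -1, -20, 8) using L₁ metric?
109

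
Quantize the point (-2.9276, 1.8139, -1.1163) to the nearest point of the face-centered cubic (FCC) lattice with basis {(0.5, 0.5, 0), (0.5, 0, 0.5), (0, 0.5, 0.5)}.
(-3, 2, -1)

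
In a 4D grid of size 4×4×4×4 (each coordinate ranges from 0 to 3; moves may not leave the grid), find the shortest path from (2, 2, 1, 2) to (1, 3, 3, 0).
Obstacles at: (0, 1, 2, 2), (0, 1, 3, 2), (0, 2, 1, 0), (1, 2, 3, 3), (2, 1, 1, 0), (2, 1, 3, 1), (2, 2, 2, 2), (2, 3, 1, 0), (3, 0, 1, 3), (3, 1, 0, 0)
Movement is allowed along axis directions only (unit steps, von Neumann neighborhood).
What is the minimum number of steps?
6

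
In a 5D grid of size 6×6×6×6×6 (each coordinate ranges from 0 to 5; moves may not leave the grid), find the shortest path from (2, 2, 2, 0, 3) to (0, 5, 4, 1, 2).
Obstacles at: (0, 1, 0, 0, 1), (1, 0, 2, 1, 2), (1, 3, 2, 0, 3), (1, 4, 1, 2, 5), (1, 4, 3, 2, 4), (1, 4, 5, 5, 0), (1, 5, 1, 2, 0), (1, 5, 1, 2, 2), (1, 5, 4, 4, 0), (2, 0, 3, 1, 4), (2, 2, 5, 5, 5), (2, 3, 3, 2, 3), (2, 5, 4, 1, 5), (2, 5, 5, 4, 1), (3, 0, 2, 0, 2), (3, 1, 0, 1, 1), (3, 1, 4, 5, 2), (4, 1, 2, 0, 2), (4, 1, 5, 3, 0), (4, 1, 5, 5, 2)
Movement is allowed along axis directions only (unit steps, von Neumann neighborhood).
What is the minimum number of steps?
9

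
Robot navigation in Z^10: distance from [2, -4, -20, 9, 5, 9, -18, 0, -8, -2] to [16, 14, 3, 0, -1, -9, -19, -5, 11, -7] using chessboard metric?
23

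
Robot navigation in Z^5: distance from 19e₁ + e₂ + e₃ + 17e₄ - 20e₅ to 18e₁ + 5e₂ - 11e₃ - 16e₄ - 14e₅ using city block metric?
56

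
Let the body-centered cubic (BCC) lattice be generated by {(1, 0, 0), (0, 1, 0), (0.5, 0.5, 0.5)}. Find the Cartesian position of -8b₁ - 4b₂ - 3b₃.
(-9.5, -5.5, -1.5)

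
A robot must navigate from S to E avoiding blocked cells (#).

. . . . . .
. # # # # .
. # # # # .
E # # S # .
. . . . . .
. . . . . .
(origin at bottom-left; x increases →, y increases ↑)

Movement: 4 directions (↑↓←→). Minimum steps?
5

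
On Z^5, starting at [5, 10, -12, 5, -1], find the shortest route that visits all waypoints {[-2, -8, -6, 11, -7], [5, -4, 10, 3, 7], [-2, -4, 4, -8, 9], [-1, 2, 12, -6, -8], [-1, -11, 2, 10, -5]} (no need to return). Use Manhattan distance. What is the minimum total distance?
158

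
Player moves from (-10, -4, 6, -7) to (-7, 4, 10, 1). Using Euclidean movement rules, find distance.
12.3693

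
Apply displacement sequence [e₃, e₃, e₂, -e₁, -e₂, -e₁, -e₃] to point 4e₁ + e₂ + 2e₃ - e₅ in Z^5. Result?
(2, 1, 3, 0, -1)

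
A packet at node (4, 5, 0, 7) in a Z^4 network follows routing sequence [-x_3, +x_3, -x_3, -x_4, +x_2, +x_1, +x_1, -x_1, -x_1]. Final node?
(4, 6, -1, 6)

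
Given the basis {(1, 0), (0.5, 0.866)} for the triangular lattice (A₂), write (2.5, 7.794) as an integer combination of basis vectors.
-2b₁ + 9b₂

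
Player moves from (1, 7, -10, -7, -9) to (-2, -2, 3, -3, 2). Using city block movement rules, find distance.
40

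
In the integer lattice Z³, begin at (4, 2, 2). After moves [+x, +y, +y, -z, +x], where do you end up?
(6, 4, 1)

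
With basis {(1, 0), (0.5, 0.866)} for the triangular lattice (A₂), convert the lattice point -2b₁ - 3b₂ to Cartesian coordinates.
(-3.5, -2.598)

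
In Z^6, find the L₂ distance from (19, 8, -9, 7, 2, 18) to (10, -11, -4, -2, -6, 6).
27.4955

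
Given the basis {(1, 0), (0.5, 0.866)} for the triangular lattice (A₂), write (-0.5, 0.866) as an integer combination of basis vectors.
-b₁ + b₂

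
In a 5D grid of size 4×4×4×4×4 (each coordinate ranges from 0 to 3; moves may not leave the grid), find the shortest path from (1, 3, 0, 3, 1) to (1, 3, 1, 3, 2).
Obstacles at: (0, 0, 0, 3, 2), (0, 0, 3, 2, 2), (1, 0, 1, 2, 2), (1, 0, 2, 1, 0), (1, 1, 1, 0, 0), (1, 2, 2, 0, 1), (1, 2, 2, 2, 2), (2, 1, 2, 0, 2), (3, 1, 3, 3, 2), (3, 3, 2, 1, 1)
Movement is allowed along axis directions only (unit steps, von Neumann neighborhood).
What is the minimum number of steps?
2
(one shortest path: (1, 3, 0, 3, 1) → (1, 3, 1, 3, 1) → (1, 3, 1, 3, 2))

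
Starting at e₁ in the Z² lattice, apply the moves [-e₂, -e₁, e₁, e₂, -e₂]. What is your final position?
(1, -1)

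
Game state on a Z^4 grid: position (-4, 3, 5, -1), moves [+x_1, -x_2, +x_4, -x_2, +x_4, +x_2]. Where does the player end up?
(-3, 2, 5, 1)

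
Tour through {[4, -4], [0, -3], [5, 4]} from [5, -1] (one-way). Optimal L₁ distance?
19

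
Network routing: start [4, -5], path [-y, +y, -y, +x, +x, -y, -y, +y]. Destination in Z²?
(6, -7)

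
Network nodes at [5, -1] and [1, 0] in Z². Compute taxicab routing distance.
5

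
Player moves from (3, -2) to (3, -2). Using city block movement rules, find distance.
0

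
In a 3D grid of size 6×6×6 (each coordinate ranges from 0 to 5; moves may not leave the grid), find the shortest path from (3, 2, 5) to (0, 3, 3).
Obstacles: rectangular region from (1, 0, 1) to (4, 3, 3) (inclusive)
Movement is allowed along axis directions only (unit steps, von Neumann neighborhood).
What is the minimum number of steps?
6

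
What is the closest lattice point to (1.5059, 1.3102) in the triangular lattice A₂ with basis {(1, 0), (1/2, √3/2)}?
(1.5, 0.866)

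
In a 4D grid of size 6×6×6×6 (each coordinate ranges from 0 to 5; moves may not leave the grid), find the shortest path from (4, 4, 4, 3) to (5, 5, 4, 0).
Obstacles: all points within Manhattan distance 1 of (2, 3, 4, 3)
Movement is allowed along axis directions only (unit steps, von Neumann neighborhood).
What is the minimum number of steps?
5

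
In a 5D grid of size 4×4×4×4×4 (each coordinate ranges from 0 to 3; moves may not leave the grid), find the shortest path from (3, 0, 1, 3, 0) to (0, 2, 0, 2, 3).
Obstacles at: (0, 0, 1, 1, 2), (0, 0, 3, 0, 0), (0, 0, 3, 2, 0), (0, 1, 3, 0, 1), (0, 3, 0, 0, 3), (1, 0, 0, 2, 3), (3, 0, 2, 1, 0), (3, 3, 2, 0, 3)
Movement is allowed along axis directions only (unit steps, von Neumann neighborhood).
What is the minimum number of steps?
10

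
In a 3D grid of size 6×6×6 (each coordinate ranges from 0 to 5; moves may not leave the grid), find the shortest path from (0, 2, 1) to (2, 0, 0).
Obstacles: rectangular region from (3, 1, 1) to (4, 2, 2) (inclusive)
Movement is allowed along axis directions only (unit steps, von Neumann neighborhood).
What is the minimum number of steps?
5
(one shortest path: (0, 2, 1) → (1, 2, 1) → (2, 2, 1) → (2, 1, 1) → (2, 0, 1) → (2, 0, 0))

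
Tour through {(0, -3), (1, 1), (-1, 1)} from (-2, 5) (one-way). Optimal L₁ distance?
12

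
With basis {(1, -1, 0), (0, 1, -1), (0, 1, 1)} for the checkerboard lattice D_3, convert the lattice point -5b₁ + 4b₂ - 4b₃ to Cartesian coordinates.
(-5, 5, -8)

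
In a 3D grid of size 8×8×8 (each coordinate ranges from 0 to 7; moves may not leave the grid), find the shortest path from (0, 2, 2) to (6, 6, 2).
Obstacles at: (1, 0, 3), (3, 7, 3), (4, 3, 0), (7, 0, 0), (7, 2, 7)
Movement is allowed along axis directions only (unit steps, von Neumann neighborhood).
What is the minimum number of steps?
10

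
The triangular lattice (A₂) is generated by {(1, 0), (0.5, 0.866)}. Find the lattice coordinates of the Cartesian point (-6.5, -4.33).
-4b₁ - 5b₂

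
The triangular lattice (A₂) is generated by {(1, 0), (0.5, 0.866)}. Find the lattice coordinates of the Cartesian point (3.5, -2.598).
5b₁ - 3b₂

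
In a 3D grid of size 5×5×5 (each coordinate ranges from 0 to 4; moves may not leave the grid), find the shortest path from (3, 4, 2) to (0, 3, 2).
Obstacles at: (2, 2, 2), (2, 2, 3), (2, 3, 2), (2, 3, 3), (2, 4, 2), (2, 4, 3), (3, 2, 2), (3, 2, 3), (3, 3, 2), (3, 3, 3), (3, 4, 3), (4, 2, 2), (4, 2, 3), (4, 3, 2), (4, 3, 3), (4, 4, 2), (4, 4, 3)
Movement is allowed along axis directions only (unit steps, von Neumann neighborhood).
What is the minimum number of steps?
6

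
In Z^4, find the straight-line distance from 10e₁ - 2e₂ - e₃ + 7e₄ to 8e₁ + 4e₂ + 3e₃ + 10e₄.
8.06226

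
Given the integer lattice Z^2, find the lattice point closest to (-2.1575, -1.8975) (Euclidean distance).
(-2, -2)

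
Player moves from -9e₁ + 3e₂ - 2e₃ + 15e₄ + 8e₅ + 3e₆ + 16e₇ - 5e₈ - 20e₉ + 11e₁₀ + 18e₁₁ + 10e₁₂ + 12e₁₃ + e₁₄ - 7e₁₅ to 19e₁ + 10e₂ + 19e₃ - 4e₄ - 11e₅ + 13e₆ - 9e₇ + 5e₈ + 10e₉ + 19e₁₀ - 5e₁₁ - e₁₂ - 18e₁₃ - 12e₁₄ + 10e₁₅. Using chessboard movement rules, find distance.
30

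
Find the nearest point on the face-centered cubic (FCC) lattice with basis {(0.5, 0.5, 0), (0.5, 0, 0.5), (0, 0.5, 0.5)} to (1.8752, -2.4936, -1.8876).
(1.5, -2.5, -2)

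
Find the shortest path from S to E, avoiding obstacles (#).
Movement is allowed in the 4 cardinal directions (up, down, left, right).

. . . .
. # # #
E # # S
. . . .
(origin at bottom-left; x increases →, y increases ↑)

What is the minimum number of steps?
5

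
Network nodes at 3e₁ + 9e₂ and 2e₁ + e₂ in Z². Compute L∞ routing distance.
8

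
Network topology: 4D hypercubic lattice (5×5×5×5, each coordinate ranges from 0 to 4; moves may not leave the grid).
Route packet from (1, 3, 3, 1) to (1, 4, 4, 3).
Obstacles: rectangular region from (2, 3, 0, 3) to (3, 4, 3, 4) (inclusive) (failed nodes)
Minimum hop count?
4
(one shortest path: (1, 3, 3, 1) → (1, 4, 3, 1) → (1, 4, 4, 1) → (1, 4, 4, 2) → (1, 4, 4, 3))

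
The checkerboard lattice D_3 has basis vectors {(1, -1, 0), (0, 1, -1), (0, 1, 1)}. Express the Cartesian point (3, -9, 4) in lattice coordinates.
3b₁ - 5b₂ - b₃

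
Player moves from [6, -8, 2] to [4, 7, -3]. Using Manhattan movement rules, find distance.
22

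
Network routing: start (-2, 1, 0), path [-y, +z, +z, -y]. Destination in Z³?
(-2, -1, 2)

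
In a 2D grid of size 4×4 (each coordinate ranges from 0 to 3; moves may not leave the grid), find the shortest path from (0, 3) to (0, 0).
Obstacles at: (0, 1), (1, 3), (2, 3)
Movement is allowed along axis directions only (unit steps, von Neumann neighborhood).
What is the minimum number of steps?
5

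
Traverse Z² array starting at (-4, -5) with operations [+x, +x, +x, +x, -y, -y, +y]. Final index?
(0, -6)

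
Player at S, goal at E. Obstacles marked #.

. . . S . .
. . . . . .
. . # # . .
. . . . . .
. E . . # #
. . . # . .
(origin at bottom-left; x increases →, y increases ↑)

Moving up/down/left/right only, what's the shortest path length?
6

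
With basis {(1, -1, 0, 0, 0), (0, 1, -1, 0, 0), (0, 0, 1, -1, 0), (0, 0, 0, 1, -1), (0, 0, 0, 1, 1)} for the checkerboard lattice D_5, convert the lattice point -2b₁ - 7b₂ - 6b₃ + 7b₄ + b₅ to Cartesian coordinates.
(-2, -5, 1, 14, -6)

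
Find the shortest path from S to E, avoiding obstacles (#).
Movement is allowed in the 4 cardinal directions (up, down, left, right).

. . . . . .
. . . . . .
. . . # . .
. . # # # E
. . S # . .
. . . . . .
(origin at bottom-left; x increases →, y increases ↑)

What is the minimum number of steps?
6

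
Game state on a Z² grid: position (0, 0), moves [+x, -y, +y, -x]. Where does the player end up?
(0, 0)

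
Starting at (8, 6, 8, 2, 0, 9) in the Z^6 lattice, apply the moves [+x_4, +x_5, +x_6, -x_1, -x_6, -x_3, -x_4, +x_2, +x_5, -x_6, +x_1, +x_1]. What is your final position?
(9, 7, 7, 2, 2, 8)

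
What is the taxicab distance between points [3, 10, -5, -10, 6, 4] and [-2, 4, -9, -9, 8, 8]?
22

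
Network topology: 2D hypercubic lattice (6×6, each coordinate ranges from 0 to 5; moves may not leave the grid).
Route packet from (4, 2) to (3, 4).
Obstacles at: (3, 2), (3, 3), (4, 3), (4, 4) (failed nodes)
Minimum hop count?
7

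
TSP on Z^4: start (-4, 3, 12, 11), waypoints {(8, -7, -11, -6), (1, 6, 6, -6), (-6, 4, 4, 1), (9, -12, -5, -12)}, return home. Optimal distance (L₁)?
160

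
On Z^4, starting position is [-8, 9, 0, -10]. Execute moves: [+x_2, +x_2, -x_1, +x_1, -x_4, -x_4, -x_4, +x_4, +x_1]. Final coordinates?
(-7, 11, 0, -12)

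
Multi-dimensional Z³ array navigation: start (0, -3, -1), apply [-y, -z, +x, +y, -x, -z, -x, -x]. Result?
(-2, -3, -3)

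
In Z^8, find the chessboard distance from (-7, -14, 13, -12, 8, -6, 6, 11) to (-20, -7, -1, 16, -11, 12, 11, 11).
28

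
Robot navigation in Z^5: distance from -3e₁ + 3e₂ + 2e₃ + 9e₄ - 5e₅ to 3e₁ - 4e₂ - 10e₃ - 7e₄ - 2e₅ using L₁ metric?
44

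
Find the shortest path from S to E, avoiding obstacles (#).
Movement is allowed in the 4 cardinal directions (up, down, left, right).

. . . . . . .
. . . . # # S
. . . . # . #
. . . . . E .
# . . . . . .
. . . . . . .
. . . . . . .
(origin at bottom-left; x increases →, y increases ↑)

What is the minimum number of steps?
9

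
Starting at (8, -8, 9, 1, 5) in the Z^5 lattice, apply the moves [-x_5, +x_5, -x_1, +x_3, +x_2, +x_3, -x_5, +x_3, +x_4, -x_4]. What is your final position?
(7, -7, 12, 1, 4)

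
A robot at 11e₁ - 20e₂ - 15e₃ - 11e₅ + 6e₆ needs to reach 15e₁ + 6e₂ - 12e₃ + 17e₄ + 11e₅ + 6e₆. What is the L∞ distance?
26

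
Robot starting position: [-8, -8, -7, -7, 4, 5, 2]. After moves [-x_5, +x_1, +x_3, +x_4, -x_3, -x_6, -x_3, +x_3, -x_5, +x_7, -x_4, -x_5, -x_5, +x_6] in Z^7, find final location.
(-7, -8, -7, -7, 0, 5, 3)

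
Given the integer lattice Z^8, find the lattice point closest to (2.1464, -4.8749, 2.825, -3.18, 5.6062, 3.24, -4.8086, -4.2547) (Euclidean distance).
(2, -5, 3, -3, 6, 3, -5, -4)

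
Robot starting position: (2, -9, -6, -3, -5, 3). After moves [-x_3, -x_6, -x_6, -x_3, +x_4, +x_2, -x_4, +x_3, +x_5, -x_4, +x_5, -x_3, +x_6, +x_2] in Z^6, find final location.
(2, -7, -8, -4, -3, 2)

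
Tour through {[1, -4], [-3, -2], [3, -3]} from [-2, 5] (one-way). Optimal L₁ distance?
17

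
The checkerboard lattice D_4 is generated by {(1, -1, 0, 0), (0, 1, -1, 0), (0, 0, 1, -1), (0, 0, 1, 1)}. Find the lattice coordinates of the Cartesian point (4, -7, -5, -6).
4b₁ - 3b₂ - b₃ - 7b₄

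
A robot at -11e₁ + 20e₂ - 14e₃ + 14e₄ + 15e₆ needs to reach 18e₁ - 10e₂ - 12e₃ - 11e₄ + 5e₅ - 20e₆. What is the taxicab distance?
126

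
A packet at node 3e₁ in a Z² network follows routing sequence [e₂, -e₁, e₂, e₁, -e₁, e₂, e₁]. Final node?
(3, 3)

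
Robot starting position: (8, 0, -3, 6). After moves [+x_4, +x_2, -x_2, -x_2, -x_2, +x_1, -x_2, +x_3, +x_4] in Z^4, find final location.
(9, -3, -2, 8)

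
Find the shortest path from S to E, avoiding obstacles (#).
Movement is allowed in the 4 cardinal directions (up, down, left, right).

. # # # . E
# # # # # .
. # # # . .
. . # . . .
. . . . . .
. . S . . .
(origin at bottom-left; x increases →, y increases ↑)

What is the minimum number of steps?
8
(one shortest path: (2, 0) → (3, 0) → (4, 0) → (5, 0) → (5, 1) → (5, 2) → (5, 3) → (5, 4) → (5, 5))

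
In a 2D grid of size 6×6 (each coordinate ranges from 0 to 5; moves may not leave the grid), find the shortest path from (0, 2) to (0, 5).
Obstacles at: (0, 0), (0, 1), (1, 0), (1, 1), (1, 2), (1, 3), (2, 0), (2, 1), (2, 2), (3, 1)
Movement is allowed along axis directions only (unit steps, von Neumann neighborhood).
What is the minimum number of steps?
3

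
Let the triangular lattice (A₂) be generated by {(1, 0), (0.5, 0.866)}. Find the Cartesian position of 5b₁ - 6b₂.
(2, -5.196)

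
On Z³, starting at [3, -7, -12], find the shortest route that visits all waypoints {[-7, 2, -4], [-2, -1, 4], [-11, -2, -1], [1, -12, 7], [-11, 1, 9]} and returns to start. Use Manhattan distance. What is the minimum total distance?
110
(one optimal route: (3, -7, -12) → (-7, 2, -4) → (-11, -2, -1) → (-11, 1, 9) → (-2, -1, 4) → (1, -12, 7) → (3, -7, -12))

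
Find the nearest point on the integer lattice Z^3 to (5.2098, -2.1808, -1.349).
(5, -2, -1)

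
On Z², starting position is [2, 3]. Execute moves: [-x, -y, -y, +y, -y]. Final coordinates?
(1, 1)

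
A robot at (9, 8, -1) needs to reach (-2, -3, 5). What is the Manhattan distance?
28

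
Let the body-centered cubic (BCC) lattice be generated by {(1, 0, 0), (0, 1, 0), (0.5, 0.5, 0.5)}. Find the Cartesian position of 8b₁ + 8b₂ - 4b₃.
(6, 6, -2)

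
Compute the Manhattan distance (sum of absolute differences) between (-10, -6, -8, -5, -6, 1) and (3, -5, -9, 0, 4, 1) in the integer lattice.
30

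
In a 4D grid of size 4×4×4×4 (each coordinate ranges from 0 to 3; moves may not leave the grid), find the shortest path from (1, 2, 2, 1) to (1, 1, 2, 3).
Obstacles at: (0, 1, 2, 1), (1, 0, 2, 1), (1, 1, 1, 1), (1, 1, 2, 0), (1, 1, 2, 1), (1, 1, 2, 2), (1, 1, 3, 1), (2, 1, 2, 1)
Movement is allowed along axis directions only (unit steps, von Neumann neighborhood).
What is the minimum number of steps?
3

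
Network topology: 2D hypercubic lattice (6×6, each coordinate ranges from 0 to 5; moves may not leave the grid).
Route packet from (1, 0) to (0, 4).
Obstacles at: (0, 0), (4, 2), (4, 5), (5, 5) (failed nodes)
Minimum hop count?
5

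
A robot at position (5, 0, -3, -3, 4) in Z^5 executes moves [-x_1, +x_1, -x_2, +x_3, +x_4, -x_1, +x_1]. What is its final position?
(5, -1, -2, -2, 4)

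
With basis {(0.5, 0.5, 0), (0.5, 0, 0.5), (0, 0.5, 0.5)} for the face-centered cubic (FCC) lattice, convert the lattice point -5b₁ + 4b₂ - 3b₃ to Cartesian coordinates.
(-0.5, -4, 0.5)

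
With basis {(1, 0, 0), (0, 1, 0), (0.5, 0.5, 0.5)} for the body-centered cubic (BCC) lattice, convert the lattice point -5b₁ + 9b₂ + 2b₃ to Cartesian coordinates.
(-4, 10, 1)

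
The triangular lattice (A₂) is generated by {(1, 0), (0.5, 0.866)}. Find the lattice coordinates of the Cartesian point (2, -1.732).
3b₁ - 2b₂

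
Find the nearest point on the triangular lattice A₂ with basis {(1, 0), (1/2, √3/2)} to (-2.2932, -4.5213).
(-2.5, -4.33)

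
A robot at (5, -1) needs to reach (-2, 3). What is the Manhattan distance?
11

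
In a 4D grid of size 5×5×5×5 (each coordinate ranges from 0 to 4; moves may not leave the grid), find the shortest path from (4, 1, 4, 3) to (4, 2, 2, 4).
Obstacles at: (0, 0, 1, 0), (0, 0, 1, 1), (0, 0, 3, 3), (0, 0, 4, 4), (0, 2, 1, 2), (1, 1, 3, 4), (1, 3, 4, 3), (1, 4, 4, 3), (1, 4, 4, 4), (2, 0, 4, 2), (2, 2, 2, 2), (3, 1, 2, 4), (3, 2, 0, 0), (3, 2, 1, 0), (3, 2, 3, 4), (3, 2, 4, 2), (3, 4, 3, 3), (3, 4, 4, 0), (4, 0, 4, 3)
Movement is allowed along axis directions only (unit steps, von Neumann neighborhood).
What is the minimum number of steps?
4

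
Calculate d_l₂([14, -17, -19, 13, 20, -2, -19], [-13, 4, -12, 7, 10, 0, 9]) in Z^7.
46.2925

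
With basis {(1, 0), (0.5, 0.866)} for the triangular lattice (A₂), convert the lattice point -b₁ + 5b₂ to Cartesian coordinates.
(1.5, 4.33)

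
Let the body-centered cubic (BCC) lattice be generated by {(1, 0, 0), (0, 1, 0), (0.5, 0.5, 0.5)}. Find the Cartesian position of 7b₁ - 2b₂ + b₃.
(7.5, -1.5, 0.5)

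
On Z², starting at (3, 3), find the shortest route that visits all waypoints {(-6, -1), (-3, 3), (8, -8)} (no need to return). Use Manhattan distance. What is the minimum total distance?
34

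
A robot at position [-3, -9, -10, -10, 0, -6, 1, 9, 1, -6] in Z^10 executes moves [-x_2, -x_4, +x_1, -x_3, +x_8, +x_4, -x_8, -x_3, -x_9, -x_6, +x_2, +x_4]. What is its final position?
(-2, -9, -12, -9, 0, -7, 1, 9, 0, -6)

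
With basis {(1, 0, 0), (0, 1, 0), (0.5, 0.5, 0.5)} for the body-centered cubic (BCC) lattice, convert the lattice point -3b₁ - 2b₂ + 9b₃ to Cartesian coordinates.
(1.5, 2.5, 4.5)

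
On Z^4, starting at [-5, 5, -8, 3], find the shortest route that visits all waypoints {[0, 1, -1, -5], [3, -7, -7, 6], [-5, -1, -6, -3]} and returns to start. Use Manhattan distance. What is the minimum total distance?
80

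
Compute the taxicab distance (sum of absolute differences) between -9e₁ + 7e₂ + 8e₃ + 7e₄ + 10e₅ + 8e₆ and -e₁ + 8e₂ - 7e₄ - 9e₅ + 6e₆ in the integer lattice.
52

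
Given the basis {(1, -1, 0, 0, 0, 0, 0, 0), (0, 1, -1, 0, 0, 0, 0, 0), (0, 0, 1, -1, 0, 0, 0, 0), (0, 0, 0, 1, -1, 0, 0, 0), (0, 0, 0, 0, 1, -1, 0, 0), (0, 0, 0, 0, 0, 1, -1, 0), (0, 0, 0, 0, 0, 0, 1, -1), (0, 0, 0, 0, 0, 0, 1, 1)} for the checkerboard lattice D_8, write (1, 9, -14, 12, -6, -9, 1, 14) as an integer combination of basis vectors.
b₁ + 10b₂ - 4b₃ + 8b₄ + 2b₅ - 7b₆ - 10b₇ + 4b₈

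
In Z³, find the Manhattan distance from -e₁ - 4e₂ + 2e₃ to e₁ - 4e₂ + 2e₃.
2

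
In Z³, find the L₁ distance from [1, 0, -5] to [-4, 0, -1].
9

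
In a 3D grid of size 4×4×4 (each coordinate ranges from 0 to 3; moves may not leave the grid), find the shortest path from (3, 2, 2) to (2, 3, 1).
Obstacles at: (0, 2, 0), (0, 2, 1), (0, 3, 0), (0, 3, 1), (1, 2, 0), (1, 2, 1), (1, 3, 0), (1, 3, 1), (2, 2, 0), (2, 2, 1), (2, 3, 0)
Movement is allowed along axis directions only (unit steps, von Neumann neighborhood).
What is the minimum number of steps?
3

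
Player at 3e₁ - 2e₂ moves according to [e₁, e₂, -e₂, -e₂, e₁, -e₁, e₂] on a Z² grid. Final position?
(4, -2)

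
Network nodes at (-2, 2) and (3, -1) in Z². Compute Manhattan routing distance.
8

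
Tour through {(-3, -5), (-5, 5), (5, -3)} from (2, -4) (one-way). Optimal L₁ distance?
26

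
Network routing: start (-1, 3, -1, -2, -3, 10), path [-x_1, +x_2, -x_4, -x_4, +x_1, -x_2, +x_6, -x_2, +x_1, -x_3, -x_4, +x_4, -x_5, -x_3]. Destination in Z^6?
(0, 2, -3, -4, -4, 11)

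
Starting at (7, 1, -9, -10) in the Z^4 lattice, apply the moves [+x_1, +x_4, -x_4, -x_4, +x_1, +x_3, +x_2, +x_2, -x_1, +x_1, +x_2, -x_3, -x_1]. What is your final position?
(8, 4, -9, -11)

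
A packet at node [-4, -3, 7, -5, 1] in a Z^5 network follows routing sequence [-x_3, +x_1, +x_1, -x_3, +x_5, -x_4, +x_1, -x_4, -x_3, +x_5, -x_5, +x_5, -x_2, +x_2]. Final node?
(-1, -3, 4, -7, 3)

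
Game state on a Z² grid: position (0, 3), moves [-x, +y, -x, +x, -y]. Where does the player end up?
(-1, 3)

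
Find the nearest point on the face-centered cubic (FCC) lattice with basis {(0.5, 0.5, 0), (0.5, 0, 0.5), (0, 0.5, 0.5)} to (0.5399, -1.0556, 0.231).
(0.5, -1, 0.5)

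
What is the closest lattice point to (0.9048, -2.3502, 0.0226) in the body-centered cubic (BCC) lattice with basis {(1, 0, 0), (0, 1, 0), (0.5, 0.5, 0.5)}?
(1, -2, 0)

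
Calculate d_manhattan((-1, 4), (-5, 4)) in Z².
4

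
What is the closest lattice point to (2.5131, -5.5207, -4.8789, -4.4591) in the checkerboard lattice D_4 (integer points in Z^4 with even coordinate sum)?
(3, -6, -5, -4)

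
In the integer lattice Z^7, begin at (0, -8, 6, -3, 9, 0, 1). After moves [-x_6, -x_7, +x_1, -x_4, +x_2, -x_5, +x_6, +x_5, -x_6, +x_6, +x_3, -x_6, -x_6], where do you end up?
(1, -7, 7, -4, 9, -2, 0)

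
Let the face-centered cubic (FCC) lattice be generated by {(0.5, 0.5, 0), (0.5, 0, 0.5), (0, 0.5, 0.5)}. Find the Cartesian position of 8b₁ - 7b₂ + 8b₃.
(0.5, 8, 0.5)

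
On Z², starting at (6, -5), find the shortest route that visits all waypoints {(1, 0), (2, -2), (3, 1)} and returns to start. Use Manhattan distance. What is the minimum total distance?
22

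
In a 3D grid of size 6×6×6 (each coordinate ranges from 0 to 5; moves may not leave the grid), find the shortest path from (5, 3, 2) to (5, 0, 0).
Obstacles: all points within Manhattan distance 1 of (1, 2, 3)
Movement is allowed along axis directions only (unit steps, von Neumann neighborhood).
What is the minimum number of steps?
5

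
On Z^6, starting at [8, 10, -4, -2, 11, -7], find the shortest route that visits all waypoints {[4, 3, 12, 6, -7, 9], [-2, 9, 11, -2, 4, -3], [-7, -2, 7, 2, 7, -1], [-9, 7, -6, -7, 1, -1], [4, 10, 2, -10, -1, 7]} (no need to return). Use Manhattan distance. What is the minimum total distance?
183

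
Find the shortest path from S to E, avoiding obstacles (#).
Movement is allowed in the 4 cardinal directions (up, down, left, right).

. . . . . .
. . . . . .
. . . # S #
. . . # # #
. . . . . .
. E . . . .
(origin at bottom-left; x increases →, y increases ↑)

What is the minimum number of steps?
8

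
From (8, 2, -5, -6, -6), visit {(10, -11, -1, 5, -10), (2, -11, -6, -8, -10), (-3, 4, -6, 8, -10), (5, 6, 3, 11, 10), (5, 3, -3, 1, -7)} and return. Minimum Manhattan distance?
180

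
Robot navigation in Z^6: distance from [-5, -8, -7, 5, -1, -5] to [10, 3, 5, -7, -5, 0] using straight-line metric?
25.9808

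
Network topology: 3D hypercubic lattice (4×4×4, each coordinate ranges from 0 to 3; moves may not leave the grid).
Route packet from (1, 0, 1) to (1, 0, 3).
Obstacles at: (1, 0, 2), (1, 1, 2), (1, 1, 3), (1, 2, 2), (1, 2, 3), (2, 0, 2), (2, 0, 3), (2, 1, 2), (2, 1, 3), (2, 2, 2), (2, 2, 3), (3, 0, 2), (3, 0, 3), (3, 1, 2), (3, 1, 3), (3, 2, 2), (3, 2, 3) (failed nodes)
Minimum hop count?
4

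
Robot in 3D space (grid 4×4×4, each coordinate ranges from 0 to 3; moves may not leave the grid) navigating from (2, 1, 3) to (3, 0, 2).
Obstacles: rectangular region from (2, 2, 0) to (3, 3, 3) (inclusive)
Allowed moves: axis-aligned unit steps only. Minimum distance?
3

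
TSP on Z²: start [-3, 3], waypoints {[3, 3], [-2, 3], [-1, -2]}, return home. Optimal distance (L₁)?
22
(one optimal route: (-3, 3) → (3, 3) → (-1, -2) → (-2, 3) → (-3, 3))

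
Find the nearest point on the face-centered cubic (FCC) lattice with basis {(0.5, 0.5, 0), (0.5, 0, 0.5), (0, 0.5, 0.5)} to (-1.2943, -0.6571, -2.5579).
(-1, -0.5, -2.5)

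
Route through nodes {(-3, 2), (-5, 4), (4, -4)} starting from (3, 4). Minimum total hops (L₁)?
25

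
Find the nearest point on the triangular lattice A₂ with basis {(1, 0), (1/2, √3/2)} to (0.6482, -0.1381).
(1, 0)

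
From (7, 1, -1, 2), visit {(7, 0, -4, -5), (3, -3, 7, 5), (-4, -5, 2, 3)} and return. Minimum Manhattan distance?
76
(one optimal route: (7, 1, -1, 2) → (7, 0, -4, -5) → (3, -3, 7, 5) → (-4, -5, 2, 3) → (7, 1, -1, 2))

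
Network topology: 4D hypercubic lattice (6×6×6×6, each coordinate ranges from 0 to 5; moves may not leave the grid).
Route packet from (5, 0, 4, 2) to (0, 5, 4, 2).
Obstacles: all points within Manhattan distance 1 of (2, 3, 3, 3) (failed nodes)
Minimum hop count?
10
(one shortest path: (5, 0, 4, 2) → (4, 0, 4, 2) → (3, 0, 4, 2) → (2, 0, 4, 2) → (1, 0, 4, 2) → (0, 0, 4, 2) → (0, 1, 4, 2) → (0, 2, 4, 2) → (0, 3, 4, 2) → (0, 4, 4, 2) → (0, 5, 4, 2))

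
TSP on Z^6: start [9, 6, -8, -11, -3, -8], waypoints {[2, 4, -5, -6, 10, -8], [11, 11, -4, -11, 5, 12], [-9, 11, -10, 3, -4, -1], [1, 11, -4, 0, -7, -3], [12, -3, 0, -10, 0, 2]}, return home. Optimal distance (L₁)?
222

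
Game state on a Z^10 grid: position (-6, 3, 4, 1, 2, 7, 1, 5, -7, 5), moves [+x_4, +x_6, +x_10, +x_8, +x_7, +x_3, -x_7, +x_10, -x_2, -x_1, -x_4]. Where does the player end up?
(-7, 2, 5, 1, 2, 8, 1, 6, -7, 7)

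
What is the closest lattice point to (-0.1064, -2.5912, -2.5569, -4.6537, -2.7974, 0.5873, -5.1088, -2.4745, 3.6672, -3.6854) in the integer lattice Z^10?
(0, -3, -3, -5, -3, 1, -5, -2, 4, -4)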